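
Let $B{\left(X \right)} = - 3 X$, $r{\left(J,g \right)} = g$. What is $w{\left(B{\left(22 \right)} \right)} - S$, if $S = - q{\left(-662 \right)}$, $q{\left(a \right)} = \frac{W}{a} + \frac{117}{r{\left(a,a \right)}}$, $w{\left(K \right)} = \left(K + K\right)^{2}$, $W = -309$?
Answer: $\frac{5767440}{331} \approx 17424.0$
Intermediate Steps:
$w{\left(K \right)} = 4 K^{2}$ ($w{\left(K \right)} = \left(2 K\right)^{2} = 4 K^{2}$)
$q{\left(a \right)} = - \frac{192}{a}$ ($q{\left(a \right)} = - \frac{309}{a} + \frac{117}{a} = - \frac{192}{a}$)
$S = - \frac{96}{331}$ ($S = - \frac{-192}{-662} = - \frac{\left(-192\right) \left(-1\right)}{662} = \left(-1\right) \frac{96}{331} = - \frac{96}{331} \approx -0.29003$)
$w{\left(B{\left(22 \right)} \right)} - S = 4 \left(\left(-3\right) 22\right)^{2} - - \frac{96}{331} = 4 \left(-66\right)^{2} + \frac{96}{331} = 4 \cdot 4356 + \frac{96}{331} = 17424 + \frac{96}{331} = \frac{5767440}{331}$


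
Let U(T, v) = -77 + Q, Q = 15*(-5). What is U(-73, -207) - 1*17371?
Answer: -17523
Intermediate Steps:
Q = -75
U(T, v) = -152 (U(T, v) = -77 - 75 = -152)
U(-73, -207) - 1*17371 = -152 - 1*17371 = -152 - 17371 = -17523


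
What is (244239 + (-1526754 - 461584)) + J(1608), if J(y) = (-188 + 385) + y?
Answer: -1742294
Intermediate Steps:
J(y) = 197 + y
(244239 + (-1526754 - 461584)) + J(1608) = (244239 + (-1526754 - 461584)) + (197 + 1608) = (244239 - 1988338) + 1805 = -1744099 + 1805 = -1742294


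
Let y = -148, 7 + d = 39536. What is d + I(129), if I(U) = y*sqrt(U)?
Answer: 39529 - 148*sqrt(129) ≈ 37848.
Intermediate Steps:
d = 39529 (d = -7 + 39536 = 39529)
I(U) = -148*sqrt(U)
d + I(129) = 39529 - 148*sqrt(129)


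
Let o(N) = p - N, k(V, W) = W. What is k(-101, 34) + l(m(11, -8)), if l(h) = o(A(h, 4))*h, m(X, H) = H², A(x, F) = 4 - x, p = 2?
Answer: 4002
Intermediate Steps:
o(N) = 2 - N
l(h) = h*(-2 + h) (l(h) = (2 - (4 - h))*h = (2 + (-4 + h))*h = (-2 + h)*h = h*(-2 + h))
k(-101, 34) + l(m(11, -8)) = 34 + (-8)²*(-2 + (-8)²) = 34 + 64*(-2 + 64) = 34 + 64*62 = 34 + 3968 = 4002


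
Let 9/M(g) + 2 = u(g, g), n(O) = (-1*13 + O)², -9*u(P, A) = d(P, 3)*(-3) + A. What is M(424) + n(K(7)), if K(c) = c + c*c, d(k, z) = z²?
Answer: 767254/415 ≈ 1848.8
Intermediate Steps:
u(P, A) = 3 - A/9 (u(P, A) = -(3²*(-3) + A)/9 = -(9*(-3) + A)/9 = -(-27 + A)/9 = 3 - A/9)
K(c) = c + c²
n(O) = (-13 + O)²
M(g) = 9/(1 - g/9) (M(g) = 9/(-2 + (3 - g/9)) = 9/(1 - g/9))
M(424) + n(K(7)) = -81/(-9 + 424) + (-13 + 7*(1 + 7))² = -81/415 + (-13 + 7*8)² = -81*1/415 + (-13 + 56)² = -81/415 + 43² = -81/415 + 1849 = 767254/415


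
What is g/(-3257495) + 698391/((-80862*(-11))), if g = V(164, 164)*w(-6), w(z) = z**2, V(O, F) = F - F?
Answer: 232797/296494 ≈ 0.78517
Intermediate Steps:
V(O, F) = 0
g = 0 (g = 0*(-6)**2 = 0*36 = 0)
g/(-3257495) + 698391/((-80862*(-11))) = 0/(-3257495) + 698391/((-80862*(-11))) = 0*(-1/3257495) + 698391/889482 = 0 + 698391*(1/889482) = 0 + 232797/296494 = 232797/296494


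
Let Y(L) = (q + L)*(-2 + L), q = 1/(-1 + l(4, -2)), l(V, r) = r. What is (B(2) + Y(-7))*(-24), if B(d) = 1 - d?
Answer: -1560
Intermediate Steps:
q = -⅓ (q = 1/(-1 - 2) = 1/(-3) = -⅓ ≈ -0.33333)
Y(L) = (-2 + L)*(-⅓ + L) (Y(L) = (-⅓ + L)*(-2 + L) = (-2 + L)*(-⅓ + L))
(B(2) + Y(-7))*(-24) = ((1 - 1*2) + (⅔ + (-7)² - 7/3*(-7)))*(-24) = ((1 - 2) + (⅔ + 49 + 49/3))*(-24) = (-1 + 66)*(-24) = 65*(-24) = -1560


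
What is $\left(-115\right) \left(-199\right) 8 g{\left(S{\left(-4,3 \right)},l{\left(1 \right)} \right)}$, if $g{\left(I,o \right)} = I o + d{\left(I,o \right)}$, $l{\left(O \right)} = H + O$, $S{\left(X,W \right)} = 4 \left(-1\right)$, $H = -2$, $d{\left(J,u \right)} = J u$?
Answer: $1464640$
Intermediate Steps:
$S{\left(X,W \right)} = -4$
$l{\left(O \right)} = -2 + O$
$g{\left(I,o \right)} = 2 I o$ ($g{\left(I,o \right)} = I o + I o = 2 I o$)
$\left(-115\right) \left(-199\right) 8 g{\left(S{\left(-4,3 \right)},l{\left(1 \right)} \right)} = \left(-115\right) \left(-199\right) 8 \cdot 2 \left(-4\right) \left(-2 + 1\right) = 22885 \cdot 8 \cdot 2 \left(-4\right) \left(-1\right) = 22885 \cdot 8 \cdot 8 = 22885 \cdot 64 = 1464640$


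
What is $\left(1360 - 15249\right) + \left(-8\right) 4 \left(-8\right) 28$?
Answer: $-6721$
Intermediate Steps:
$\left(1360 - 15249\right) + \left(-8\right) 4 \left(-8\right) 28 = -13889 + \left(-32\right) \left(-8\right) 28 = -13889 + 256 \cdot 28 = -13889 + 7168 = -6721$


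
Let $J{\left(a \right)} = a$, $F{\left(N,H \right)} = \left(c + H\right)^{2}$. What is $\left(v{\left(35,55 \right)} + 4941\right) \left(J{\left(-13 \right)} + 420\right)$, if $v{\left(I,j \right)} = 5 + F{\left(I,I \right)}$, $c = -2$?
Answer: $2456245$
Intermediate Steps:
$F{\left(N,H \right)} = \left(-2 + H\right)^{2}$
$v{\left(I,j \right)} = 5 + \left(-2 + I\right)^{2}$
$\left(v{\left(35,55 \right)} + 4941\right) \left(J{\left(-13 \right)} + 420\right) = \left(\left(5 + \left(-2 + 35\right)^{2}\right) + 4941\right) \left(-13 + 420\right) = \left(\left(5 + 33^{2}\right) + 4941\right) 407 = \left(\left(5 + 1089\right) + 4941\right) 407 = \left(1094 + 4941\right) 407 = 6035 \cdot 407 = 2456245$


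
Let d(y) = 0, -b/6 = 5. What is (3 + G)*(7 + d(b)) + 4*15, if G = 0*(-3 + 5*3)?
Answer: 81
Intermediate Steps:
b = -30 (b = -6*5 = -30)
G = 0 (G = 0*(-3 + 15) = 0*12 = 0)
(3 + G)*(7 + d(b)) + 4*15 = (3 + 0)*(7 + 0) + 4*15 = 3*7 + 60 = 21 + 60 = 81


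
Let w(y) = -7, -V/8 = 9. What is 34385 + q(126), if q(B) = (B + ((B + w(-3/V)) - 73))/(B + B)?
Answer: 2166298/63 ≈ 34386.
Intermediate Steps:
V = -72 (V = -8*9 = -72)
q(B) = (-80 + 2*B)/(2*B) (q(B) = (B + ((B - 7) - 73))/(B + B) = (B + ((-7 + B) - 73))/((2*B)) = (B + (-80 + B))*(1/(2*B)) = (-80 + 2*B)*(1/(2*B)) = (-80 + 2*B)/(2*B))
34385 + q(126) = 34385 + (-40 + 126)/126 = 34385 + (1/126)*86 = 34385 + 43/63 = 2166298/63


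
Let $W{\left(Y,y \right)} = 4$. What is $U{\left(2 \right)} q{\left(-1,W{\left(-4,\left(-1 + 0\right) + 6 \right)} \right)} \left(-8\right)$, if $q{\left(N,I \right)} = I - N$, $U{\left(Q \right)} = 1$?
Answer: $-40$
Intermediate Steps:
$U{\left(2 \right)} q{\left(-1,W{\left(-4,\left(-1 + 0\right) + 6 \right)} \right)} \left(-8\right) = 1 \left(4 - -1\right) \left(-8\right) = 1 \left(4 + 1\right) \left(-8\right) = 1 \cdot 5 \left(-8\right) = 5 \left(-8\right) = -40$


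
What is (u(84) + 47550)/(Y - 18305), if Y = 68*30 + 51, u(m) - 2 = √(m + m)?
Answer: -23776/8107 - √42/8107 ≈ -2.9336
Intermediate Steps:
u(m) = 2 + √2*√m (u(m) = 2 + √(m + m) = 2 + √(2*m) = 2 + √2*√m)
Y = 2091 (Y = 2040 + 51 = 2091)
(u(84) + 47550)/(Y - 18305) = ((2 + √2*√84) + 47550)/(2091 - 18305) = ((2 + √2*(2*√21)) + 47550)/(-16214) = ((2 + 2*√42) + 47550)*(-1/16214) = (47552 + 2*√42)*(-1/16214) = -23776/8107 - √42/8107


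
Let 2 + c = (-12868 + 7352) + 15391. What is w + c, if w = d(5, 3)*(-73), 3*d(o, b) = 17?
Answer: 28378/3 ≈ 9459.3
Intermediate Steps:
d(o, b) = 17/3 (d(o, b) = (⅓)*17 = 17/3)
w = -1241/3 (w = (17/3)*(-73) = -1241/3 ≈ -413.67)
c = 9873 (c = -2 + ((-12868 + 7352) + 15391) = -2 + (-5516 + 15391) = -2 + 9875 = 9873)
w + c = -1241/3 + 9873 = 28378/3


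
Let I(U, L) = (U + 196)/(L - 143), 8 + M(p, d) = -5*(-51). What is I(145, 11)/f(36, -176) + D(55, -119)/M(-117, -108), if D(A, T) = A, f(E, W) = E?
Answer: 16103/106704 ≈ 0.15091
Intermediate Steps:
M(p, d) = 247 (M(p, d) = -8 - 5*(-51) = -8 + 255 = 247)
I(U, L) = (196 + U)/(-143 + L)
I(145, 11)/f(36, -176) + D(55, -119)/M(-117, -108) = ((196 + 145)/(-143 + 11))/36 + 55/247 = (341/(-132))*(1/36) + 55*(1/247) = -1/132*341*(1/36) + 55/247 = -31/12*1/36 + 55/247 = -31/432 + 55/247 = 16103/106704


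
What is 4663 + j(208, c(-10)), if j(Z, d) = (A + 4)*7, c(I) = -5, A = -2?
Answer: 4677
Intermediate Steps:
j(Z, d) = 14 (j(Z, d) = (-2 + 4)*7 = 2*7 = 14)
4663 + j(208, c(-10)) = 4663 + 14 = 4677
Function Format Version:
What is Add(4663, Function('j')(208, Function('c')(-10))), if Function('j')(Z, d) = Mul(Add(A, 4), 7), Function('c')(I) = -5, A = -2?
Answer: 4677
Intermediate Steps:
Function('j')(Z, d) = 14 (Function('j')(Z, d) = Mul(Add(-2, 4), 7) = Mul(2, 7) = 14)
Add(4663, Function('j')(208, Function('c')(-10))) = Add(4663, 14) = 4677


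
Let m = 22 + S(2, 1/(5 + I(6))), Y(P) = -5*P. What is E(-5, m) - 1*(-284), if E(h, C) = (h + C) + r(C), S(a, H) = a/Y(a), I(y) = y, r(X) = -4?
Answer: 1484/5 ≈ 296.80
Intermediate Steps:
S(a, H) = -⅕ (S(a, H) = a/((-5*a)) = a*(-1/(5*a)) = -⅕)
m = 109/5 (m = 22 - ⅕ = 109/5 ≈ 21.800)
E(h, C) = -4 + C + h (E(h, C) = (h + C) - 4 = (C + h) - 4 = -4 + C + h)
E(-5, m) - 1*(-284) = (-4 + 109/5 - 5) - 1*(-284) = 64/5 + 284 = 1484/5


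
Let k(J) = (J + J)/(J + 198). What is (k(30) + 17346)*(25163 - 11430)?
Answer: 4526108407/19 ≈ 2.3822e+8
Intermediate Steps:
k(J) = 2*J/(198 + J) (k(J) = (2*J)/(198 + J) = 2*J/(198 + J))
(k(30) + 17346)*(25163 - 11430) = (2*30/(198 + 30) + 17346)*(25163 - 11430) = (2*30/228 + 17346)*13733 = (2*30*(1/228) + 17346)*13733 = (5/19 + 17346)*13733 = (329579/19)*13733 = 4526108407/19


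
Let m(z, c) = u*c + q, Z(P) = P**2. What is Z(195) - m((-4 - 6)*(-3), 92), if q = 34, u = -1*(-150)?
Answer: 24191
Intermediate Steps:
u = 150
m(z, c) = 34 + 150*c (m(z, c) = 150*c + 34 = 34 + 150*c)
Z(195) - m((-4 - 6)*(-3), 92) = 195**2 - (34 + 150*92) = 38025 - (34 + 13800) = 38025 - 1*13834 = 38025 - 13834 = 24191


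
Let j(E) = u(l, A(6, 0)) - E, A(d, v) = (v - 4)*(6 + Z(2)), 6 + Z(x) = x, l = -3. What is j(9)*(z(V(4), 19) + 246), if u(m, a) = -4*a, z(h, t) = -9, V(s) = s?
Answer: 5451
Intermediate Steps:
Z(x) = -6 + x
A(d, v) = -8 + 2*v (A(d, v) = (v - 4)*(6 + (-6 + 2)) = (-4 + v)*(6 - 4) = (-4 + v)*2 = -8 + 2*v)
j(E) = 32 - E (j(E) = -4*(-8 + 2*0) - E = -4*(-8 + 0) - E = -4*(-8) - E = 32 - E)
j(9)*(z(V(4), 19) + 246) = (32 - 1*9)*(-9 + 246) = (32 - 9)*237 = 23*237 = 5451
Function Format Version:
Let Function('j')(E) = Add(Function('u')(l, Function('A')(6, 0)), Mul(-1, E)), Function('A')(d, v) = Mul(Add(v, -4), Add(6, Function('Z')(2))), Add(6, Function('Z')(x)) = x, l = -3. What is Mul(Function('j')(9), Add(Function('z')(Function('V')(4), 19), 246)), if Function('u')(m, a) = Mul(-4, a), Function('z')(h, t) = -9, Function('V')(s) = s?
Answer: 5451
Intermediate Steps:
Function('Z')(x) = Add(-6, x)
Function('A')(d, v) = Add(-8, Mul(2, v)) (Function('A')(d, v) = Mul(Add(v, -4), Add(6, Add(-6, 2))) = Mul(Add(-4, v), Add(6, -4)) = Mul(Add(-4, v), 2) = Add(-8, Mul(2, v)))
Function('j')(E) = Add(32, Mul(-1, E)) (Function('j')(E) = Add(Mul(-4, Add(-8, Mul(2, 0))), Mul(-1, E)) = Add(Mul(-4, Add(-8, 0)), Mul(-1, E)) = Add(Mul(-4, -8), Mul(-1, E)) = Add(32, Mul(-1, E)))
Mul(Function('j')(9), Add(Function('z')(Function('V')(4), 19), 246)) = Mul(Add(32, Mul(-1, 9)), Add(-9, 246)) = Mul(Add(32, -9), 237) = Mul(23, 237) = 5451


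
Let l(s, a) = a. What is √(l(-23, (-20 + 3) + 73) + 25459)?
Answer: 27*√35 ≈ 159.73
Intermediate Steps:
√(l(-23, (-20 + 3) + 73) + 25459) = √(((-20 + 3) + 73) + 25459) = √((-17 + 73) + 25459) = √(56 + 25459) = √25515 = 27*√35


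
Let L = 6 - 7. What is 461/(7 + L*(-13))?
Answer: 461/20 ≈ 23.050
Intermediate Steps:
L = -1
461/(7 + L*(-13)) = 461/(7 - 1*(-13)) = 461/(7 + 13) = 461/20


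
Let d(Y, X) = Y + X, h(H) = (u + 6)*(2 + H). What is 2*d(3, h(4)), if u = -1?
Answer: 66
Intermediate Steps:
h(H) = 10 + 5*H (h(H) = (-1 + 6)*(2 + H) = 5*(2 + H) = 10 + 5*H)
d(Y, X) = X + Y
2*d(3, h(4)) = 2*((10 + 5*4) + 3) = 2*((10 + 20) + 3) = 2*(30 + 3) = 2*33 = 66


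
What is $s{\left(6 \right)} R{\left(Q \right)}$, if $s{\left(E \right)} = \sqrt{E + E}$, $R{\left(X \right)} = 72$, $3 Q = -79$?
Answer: $144 \sqrt{3} \approx 249.42$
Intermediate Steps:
$Q = - \frac{79}{3}$ ($Q = \frac{1}{3} \left(-79\right) = - \frac{79}{3} \approx -26.333$)
$s{\left(E \right)} = \sqrt{2} \sqrt{E}$ ($s{\left(E \right)} = \sqrt{2 E} = \sqrt{2} \sqrt{E}$)
$s{\left(6 \right)} R{\left(Q \right)} = \sqrt{2} \sqrt{6} \cdot 72 = 2 \sqrt{3} \cdot 72 = 144 \sqrt{3}$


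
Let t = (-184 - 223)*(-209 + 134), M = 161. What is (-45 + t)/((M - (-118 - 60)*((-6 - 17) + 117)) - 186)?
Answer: 10160/5569 ≈ 1.8244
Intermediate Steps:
t = 30525 (t = -407*(-75) = 30525)
(-45 + t)/((M - (-118 - 60)*((-6 - 17) + 117)) - 186) = (-45 + 30525)/((161 - (-118 - 60)*((-6 - 17) + 117)) - 186) = 30480/((161 - (-178)*(-23 + 117)) - 186) = 30480/((161 - (-178)*94) - 186) = 30480/((161 - 1*(-16732)) - 186) = 30480/((161 + 16732) - 186) = 30480/(16893 - 186) = 30480/16707 = 30480*(1/16707) = 10160/5569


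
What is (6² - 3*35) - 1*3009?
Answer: -3078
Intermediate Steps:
(6² - 3*35) - 1*3009 = (36 - 105) - 3009 = -69 - 3009 = -3078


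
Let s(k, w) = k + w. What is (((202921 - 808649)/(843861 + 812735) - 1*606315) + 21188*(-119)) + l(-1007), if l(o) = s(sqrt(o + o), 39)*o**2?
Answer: 15083399197944/414149 + 1014049*I*sqrt(2014) ≈ 3.642e+7 + 4.5508e+7*I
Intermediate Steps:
l(o) = o**2*(39 + sqrt(2)*sqrt(o)) (l(o) = (sqrt(o + o) + 39)*o**2 = (sqrt(2*o) + 39)*o**2 = (sqrt(2)*sqrt(o) + 39)*o**2 = (39 + sqrt(2)*sqrt(o))*o**2 = o**2*(39 + sqrt(2)*sqrt(o)))
(((202921 - 808649)/(843861 + 812735) - 1*606315) + 21188*(-119)) + l(-1007) = (((202921 - 808649)/(843861 + 812735) - 1*606315) + 21188*(-119)) + (-1007)**2*(39 + sqrt(2)*sqrt(-1007)) = ((-605728/1656596 - 606315) - 2521372) + 1014049*(39 + sqrt(2)*(I*sqrt(1007))) = ((-605728*1/1656596 - 606315) - 2521372) + 1014049*(39 + I*sqrt(2014)) = ((-151432/414149 - 606315) - 2521372) + (39547911 + 1014049*I*sqrt(2014)) = (-251104902367/414149 - 2521372) + (39547911 + 1014049*I*sqrt(2014)) = -1295328594795/414149 + (39547911 + 1014049*I*sqrt(2014)) = 15083399197944/414149 + 1014049*I*sqrt(2014)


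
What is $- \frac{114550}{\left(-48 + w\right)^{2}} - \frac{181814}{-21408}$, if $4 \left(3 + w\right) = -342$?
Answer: $\frac{623545001}{265919472} \approx 2.3449$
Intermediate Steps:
$w = - \frac{177}{2}$ ($w = -3 + \frac{1}{4} \left(-342\right) = -3 - \frac{171}{2} = - \frac{177}{2} \approx -88.5$)
$- \frac{114550}{\left(-48 + w\right)^{2}} - \frac{181814}{-21408} = - \frac{114550}{\left(-48 - \frac{177}{2}\right)^{2}} - \frac{181814}{-21408} = - \frac{114550}{\left(- \frac{273}{2}\right)^{2}} - - \frac{90907}{10704} = - \frac{114550}{\frac{74529}{4}} + \frac{90907}{10704} = \left(-114550\right) \frac{4}{74529} + \frac{90907}{10704} = - \frac{458200}{74529} + \frac{90907}{10704} = \frac{623545001}{265919472}$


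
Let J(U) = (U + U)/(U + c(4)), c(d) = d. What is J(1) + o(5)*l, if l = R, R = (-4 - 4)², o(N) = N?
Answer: 1602/5 ≈ 320.40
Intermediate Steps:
R = 64 (R = (-8)² = 64)
l = 64
J(U) = 2*U/(4 + U) (J(U) = (U + U)/(U + 4) = (2*U)/(4 + U) = 2*U/(4 + U))
J(1) + o(5)*l = 2*1/(4 + 1) + 5*64 = 2*1/5 + 320 = 2*1*(⅕) + 320 = ⅖ + 320 = 1602/5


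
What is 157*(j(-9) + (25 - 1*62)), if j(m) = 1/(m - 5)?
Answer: -81483/14 ≈ -5820.2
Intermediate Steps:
j(m) = 1/(-5 + m)
157*(j(-9) + (25 - 1*62)) = 157*(1/(-5 - 9) + (25 - 1*62)) = 157*(1/(-14) + (25 - 62)) = 157*(-1/14 - 37) = 157*(-519/14) = -81483/14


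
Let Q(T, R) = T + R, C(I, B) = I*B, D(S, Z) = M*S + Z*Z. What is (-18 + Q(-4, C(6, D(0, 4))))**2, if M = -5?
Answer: 5476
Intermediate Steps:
D(S, Z) = Z**2 - 5*S (D(S, Z) = -5*S + Z*Z = -5*S + Z**2 = Z**2 - 5*S)
C(I, B) = B*I
Q(T, R) = R + T
(-18 + Q(-4, C(6, D(0, 4))))**2 = (-18 + ((4**2 - 5*0)*6 - 4))**2 = (-18 + ((16 + 0)*6 - 4))**2 = (-18 + (16*6 - 4))**2 = (-18 + (96 - 4))**2 = (-18 + 92)**2 = 74**2 = 5476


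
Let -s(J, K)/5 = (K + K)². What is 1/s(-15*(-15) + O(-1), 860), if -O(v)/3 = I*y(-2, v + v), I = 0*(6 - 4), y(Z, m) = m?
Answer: -1/14792000 ≈ -6.7604e-8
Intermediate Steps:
I = 0 (I = 0*2 = 0)
O(v) = 0 (O(v) = -0*(v + v) = -0*2*v = -3*0 = 0)
s(J, K) = -20*K² (s(J, K) = -5*(K + K)² = -5*4*K² = -20*K²)
1/s(-15*(-15) + O(-1), 860) = 1/(-20*860²) = 1/(-20*739600) = 1/(-14792000) = -1/14792000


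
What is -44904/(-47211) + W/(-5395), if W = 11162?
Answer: -94904034/84901115 ≈ -1.1178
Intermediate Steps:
-44904/(-47211) + W/(-5395) = -44904/(-47211) + 11162/(-5395) = -44904*(-1/47211) + 11162*(-1/5395) = 14968/15737 - 11162/5395 = -94904034/84901115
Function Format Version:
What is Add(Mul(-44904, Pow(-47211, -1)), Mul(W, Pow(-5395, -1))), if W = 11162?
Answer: Rational(-94904034, 84901115) ≈ -1.1178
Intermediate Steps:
Add(Mul(-44904, Pow(-47211, -1)), Mul(W, Pow(-5395, -1))) = Add(Mul(-44904, Pow(-47211, -1)), Mul(11162, Pow(-5395, -1))) = Add(Mul(-44904, Rational(-1, 47211)), Mul(11162, Rational(-1, 5395))) = Add(Rational(14968, 15737), Rational(-11162, 5395)) = Rational(-94904034, 84901115)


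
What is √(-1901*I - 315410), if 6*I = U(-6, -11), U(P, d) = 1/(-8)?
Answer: I*√45413337/12 ≈ 561.58*I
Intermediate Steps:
U(P, d) = -⅛
I = -1/48 (I = (⅙)*(-⅛) = -1/48 ≈ -0.020833)
√(-1901*I - 315410) = √(-1901*(-1/48) - 315410) = √(1901/48 - 315410) = √(-15137779/48) = I*√45413337/12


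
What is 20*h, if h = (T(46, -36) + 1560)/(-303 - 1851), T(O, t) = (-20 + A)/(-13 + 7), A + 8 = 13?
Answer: -15625/1077 ≈ -14.508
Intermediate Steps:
A = 5 (A = -8 + 13 = 5)
T(O, t) = 5/2 (T(O, t) = (-20 + 5)/(-13 + 7) = -15/(-6) = -15*(-⅙) = 5/2)
h = -3125/4308 (h = (5/2 + 1560)/(-303 - 1851) = (3125/2)/(-2154) = (3125/2)*(-1/2154) = -3125/4308 ≈ -0.72539)
20*h = 20*(-3125/4308) = -15625/1077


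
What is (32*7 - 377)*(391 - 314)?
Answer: -11781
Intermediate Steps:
(32*7 - 377)*(391 - 314) = (224 - 377)*77 = -153*77 = -11781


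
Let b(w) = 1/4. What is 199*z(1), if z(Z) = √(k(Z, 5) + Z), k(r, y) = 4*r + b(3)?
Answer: 199*√21/2 ≈ 455.97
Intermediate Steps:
b(w) = ¼ (b(w) = 1*(¼) = ¼)
k(r, y) = ¼ + 4*r (k(r, y) = 4*r + ¼ = ¼ + 4*r)
z(Z) = √(¼ + 5*Z) (z(Z) = √((¼ + 4*Z) + Z) = √(¼ + 5*Z))
199*z(1) = 199*(√(1 + 20*1)/2) = 199*(√(1 + 20)/2) = 199*(√21/2) = 199*√21/2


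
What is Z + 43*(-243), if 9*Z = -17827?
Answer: -111868/9 ≈ -12430.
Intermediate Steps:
Z = -17827/9 (Z = (⅑)*(-17827) = -17827/9 ≈ -1980.8)
Z + 43*(-243) = -17827/9 + 43*(-243) = -17827/9 - 10449 = -111868/9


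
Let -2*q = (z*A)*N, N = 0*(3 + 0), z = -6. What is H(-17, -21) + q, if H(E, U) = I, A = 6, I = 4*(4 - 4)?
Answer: 0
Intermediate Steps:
I = 0 (I = 4*0 = 0)
N = 0 (N = 0*3 = 0)
H(E, U) = 0
q = 0 (q = -(-6*6)*0/2 = -(-18)*0 = -1/2*0 = 0)
H(-17, -21) + q = 0 + 0 = 0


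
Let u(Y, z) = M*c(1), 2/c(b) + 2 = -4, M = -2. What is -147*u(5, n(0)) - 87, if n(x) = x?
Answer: -185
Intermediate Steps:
c(b) = -1/3 (c(b) = 2/(-2 - 4) = 2/(-6) = 2*(-1/6) = -1/3)
u(Y, z) = 2/3 (u(Y, z) = -2*(-1/3) = 2/3)
-147*u(5, n(0)) - 87 = -147*2/3 - 87 = -98 - 87 = -185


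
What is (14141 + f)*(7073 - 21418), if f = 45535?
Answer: -856052220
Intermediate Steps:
(14141 + f)*(7073 - 21418) = (14141 + 45535)*(7073 - 21418) = 59676*(-14345) = -856052220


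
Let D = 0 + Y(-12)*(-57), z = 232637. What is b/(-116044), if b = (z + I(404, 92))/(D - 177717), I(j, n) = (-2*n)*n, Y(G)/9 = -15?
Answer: 71903/6576677656 ≈ 1.0933e-5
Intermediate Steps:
Y(G) = -135 (Y(G) = 9*(-15) = -135)
D = 7695 (D = 0 - 135*(-57) = 0 + 7695 = 7695)
I(j, n) = -2*n**2
b = -71903/56674 (b = (232637 - 2*92**2)/(7695 - 177717) = (232637 - 2*8464)/(-170022) = (232637 - 16928)*(-1/170022) = 215709*(-1/170022) = -71903/56674 ≈ -1.2687)
b/(-116044) = -71903/56674/(-116044) = -71903/56674*(-1/116044) = 71903/6576677656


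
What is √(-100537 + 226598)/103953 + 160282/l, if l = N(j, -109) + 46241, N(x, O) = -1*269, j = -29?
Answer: 80141/22986 + √126061/103953 ≈ 3.4899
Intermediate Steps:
N(x, O) = -269
l = 45972 (l = -269 + 46241 = 45972)
√(-100537 + 226598)/103953 + 160282/l = √(-100537 + 226598)/103953 + 160282/45972 = √126061*(1/103953) + 160282*(1/45972) = √126061/103953 + 80141/22986 = 80141/22986 + √126061/103953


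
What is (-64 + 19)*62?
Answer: -2790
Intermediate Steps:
(-64 + 19)*62 = -45*62 = -2790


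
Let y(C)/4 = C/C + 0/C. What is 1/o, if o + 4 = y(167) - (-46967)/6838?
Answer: 6838/46967 ≈ 0.14559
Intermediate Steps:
y(C) = 4 (y(C) = 4*(C/C + 0/C) = 4*(1 + 0) = 4*1 = 4)
o = 46967/6838 (o = -4 + (4 - (-46967)/6838) = -4 + (4 - 1*(-46967/6838)) = -4 + (4 + 46967/6838) = -4 + 74319/6838 = 46967/6838 ≈ 6.8685)
1/o = 1/(46967/6838) = 6838/46967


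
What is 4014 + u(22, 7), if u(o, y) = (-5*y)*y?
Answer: 3769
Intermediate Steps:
u(o, y) = -5*y²
4014 + u(22, 7) = 4014 - 5*7² = 4014 - 5*49 = 4014 - 245 = 3769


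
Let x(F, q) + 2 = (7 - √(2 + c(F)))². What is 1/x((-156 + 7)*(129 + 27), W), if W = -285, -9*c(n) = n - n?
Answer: 1/41 + 2*√2/287 ≈ 0.034245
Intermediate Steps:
c(n) = 0 (c(n) = -(n - n)/9 = -⅑*0 = 0)
x(F, q) = -2 + (7 - √2)² (x(F, q) = -2 + (7 - √(2 + 0))² = -2 + (7 - √2)²)
1/x((-156 + 7)*(129 + 27), W) = 1/(49 - 14*√2)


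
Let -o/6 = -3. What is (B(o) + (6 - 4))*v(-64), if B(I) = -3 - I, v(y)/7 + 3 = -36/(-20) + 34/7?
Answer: -2432/5 ≈ -486.40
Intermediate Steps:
v(y) = 128/5 (v(y) = -21 + 7*(-36/(-20) + 34/7) = -21 + 7*(-36*(-1/20) + 34*(1/7)) = -21 + 7*(9/5 + 34/7) = -21 + 7*(233/35) = -21 + 233/5 = 128/5)
o = 18 (o = -6*(-3) = 18)
(B(o) + (6 - 4))*v(-64) = ((-3 - 1*18) + (6 - 4))*(128/5) = ((-3 - 18) + 2)*(128/5) = (-21 + 2)*(128/5) = -19*128/5 = -2432/5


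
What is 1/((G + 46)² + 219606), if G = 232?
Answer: 1/296890 ≈ 3.3683e-6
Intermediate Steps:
1/((G + 46)² + 219606) = 1/((232 + 46)² + 219606) = 1/(278² + 219606) = 1/(77284 + 219606) = 1/296890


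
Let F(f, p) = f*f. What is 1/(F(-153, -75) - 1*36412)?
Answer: -1/13003 ≈ -7.6905e-5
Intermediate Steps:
F(f, p) = f²
1/(F(-153, -75) - 1*36412) = 1/((-153)² - 1*36412) = 1/(23409 - 36412) = 1/(-13003) = -1/13003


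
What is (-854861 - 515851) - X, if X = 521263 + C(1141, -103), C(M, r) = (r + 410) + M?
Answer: -1893423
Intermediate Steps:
C(M, r) = 410 + M + r (C(M, r) = (410 + r) + M = 410 + M + r)
X = 522711 (X = 521263 + (410 + 1141 - 103) = 521263 + 1448 = 522711)
(-854861 - 515851) - X = (-854861 - 515851) - 1*522711 = -1370712 - 522711 = -1893423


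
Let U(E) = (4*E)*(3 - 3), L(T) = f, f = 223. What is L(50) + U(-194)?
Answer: 223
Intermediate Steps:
L(T) = 223
U(E) = 0 (U(E) = (4*E)*0 = 0)
L(50) + U(-194) = 223 + 0 = 223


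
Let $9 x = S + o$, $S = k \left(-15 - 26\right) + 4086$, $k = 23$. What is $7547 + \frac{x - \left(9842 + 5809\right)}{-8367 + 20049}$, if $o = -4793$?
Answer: $\frac{264444659}{35046} \approx 7545.6$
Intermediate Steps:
$S = 3143$ ($S = 23 \left(-15 - 26\right) + 4086 = 23 \left(-41\right) + 4086 = -943 + 4086 = 3143$)
$x = - \frac{550}{3}$ ($x = \frac{3143 - 4793}{9} = \frac{1}{9} \left(-1650\right) = - \frac{550}{3} \approx -183.33$)
$7547 + \frac{x - \left(9842 + 5809\right)}{-8367 + 20049} = 7547 + \frac{- \frac{550}{3} - \left(9842 + 5809\right)}{-8367 + 20049} = 7547 + \frac{- \frac{550}{3} - 15651}{11682} = 7547 + \left(- \frac{550}{3} - 15651\right) \frac{1}{11682} = 7547 - \frac{47503}{35046} = \frac{264444659}{35046}$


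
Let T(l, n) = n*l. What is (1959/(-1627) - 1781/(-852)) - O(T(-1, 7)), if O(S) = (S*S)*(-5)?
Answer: 340848599/1386204 ≈ 245.89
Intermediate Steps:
T(l, n) = l*n
O(S) = -5*S² (O(S) = S²*(-5) = -5*S²)
(1959/(-1627) - 1781/(-852)) - O(T(-1, 7)) = (1959/(-1627) - 1781/(-852)) - (-5)*(-1*7)² = (1959*(-1/1627) - 1781*(-1/852)) - (-5)*(-7)² = (-1959/1627 + 1781/852) - (-5)*49 = 1228619/1386204 - 1*(-245) = 1228619/1386204 + 245 = 340848599/1386204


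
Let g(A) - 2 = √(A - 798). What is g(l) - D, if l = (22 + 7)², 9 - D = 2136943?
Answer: 2136936 + √43 ≈ 2.1369e+6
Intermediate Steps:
D = -2136934 (D = 9 - 1*2136943 = 9 - 2136943 = -2136934)
l = 841 (l = 29² = 841)
g(A) = 2 + √(-798 + A) (g(A) = 2 + √(A - 798) = 2 + √(-798 + A))
g(l) - D = (2 + √(-798 + 841)) - 1*(-2136934) = (2 + √43) + 2136934 = 2136936 + √43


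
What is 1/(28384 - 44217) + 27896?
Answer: 441677367/15833 ≈ 27896.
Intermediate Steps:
1/(28384 - 44217) + 27896 = 1/(-15833) + 27896 = -1/15833 + 27896 = 441677367/15833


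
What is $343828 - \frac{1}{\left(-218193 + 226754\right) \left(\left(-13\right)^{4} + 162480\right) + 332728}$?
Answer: $\frac{562445783202611}{1635834729} \approx 3.4383 \cdot 10^{5}$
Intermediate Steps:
$343828 - \frac{1}{\left(-218193 + 226754\right) \left(\left(-13\right)^{4} + 162480\right) + 332728} = 343828 - \frac{1}{8561 \left(28561 + 162480\right) + 332728} = 343828 - \frac{1}{8561 \cdot 191041 + 332728} = 343828 - \frac{1}{1635502001 + 332728} = 343828 - \frac{1}{1635834729} = \frac{562445783202611}{1635834729}$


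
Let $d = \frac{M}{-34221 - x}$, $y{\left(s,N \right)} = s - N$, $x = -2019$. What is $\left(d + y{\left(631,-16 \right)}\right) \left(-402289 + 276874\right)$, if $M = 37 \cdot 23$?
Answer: $- \frac{290319602205}{3578} \approx -8.114 \cdot 10^{7}$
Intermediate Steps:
$M = 851$
$d = - \frac{851}{32202}$ ($d = \frac{851}{-34221 - -2019} = \frac{851}{-34221 + 2019} = \frac{851}{-32202} = 851 \left(- \frac{1}{32202}\right) = - \frac{851}{32202} \approx -0.026427$)
$\left(d + y{\left(631,-16 \right)}\right) \left(-402289 + 276874\right) = \left(- \frac{851}{32202} + \left(631 - -16\right)\right) \left(-402289 + 276874\right) = \left(- \frac{851}{32202} + \left(631 + 16\right)\right) \left(-125415\right) = \left(- \frac{851}{32202} + 647\right) \left(-125415\right) = \frac{20833843}{32202} \left(-125415\right) = - \frac{290319602205}{3578}$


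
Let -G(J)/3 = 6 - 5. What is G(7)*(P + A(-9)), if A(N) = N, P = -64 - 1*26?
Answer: 297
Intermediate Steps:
P = -90 (P = -64 - 26 = -90)
G(J) = -3 (G(J) = -3*(6 - 5) = -3*1 = -3)
G(7)*(P + A(-9)) = -3*(-90 - 9) = -3*(-99) = 297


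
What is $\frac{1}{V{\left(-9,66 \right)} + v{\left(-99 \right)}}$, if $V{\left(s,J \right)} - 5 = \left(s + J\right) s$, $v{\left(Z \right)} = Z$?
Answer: $- \frac{1}{607} \approx -0.0016474$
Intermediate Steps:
$V{\left(s,J \right)} = 5 + s \left(J + s\right)$ ($V{\left(s,J \right)} = 5 + \left(s + J\right) s = 5 + \left(J + s\right) s = 5 + s \left(J + s\right)$)
$\frac{1}{V{\left(-9,66 \right)} + v{\left(-99 \right)}} = \frac{1}{\left(5 + \left(-9\right)^{2} + 66 \left(-9\right)\right) - 99} = \frac{1}{\left(5 + 81 - 594\right) - 99} = \frac{1}{-508 - 99} = \frac{1}{-607} = - \frac{1}{607}$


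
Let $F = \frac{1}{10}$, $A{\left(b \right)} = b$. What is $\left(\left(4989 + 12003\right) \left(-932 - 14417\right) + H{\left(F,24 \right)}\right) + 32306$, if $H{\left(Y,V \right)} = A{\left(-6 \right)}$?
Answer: $-260777908$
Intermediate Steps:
$F = \frac{1}{10} \approx 0.1$
$H{\left(Y,V \right)} = -6$
$\left(\left(4989 + 12003\right) \left(-932 - 14417\right) + H{\left(F,24 \right)}\right) + 32306 = \left(\left(4989 + 12003\right) \left(-932 - 14417\right) - 6\right) + 32306 = \left(16992 \left(-15349\right) - 6\right) + 32306 = \left(-260810208 - 6\right) + 32306 = -260810214 + 32306 = -260777908$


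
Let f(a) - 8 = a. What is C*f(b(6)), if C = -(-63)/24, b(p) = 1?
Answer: 189/8 ≈ 23.625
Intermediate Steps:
f(a) = 8 + a
C = 21/8 (C = -(-63)/24 = -7*(-3/8) = 21/8 ≈ 2.6250)
C*f(b(6)) = 21*(8 + 1)/8 = (21/8)*9 = 189/8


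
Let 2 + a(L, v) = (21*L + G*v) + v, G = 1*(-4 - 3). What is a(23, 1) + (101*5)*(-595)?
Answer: -300000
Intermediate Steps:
G = -7 (G = 1*(-7) = -7)
a(L, v) = -2 - 6*v + 21*L (a(L, v) = -2 + ((21*L - 7*v) + v) = -2 + ((-7*v + 21*L) + v) = -2 + (-6*v + 21*L) = -2 - 6*v + 21*L)
a(23, 1) + (101*5)*(-595) = (-2 - 6*1 + 21*23) + (101*5)*(-595) = (-2 - 6 + 483) + 505*(-595) = 475 - 300475 = -300000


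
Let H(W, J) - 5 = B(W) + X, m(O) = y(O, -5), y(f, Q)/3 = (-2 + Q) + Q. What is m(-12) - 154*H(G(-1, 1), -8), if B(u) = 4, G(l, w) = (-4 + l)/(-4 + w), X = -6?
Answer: -498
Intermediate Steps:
y(f, Q) = -6 + 6*Q (y(f, Q) = 3*((-2 + Q) + Q) = 3*(-2 + 2*Q) = -6 + 6*Q)
m(O) = -36 (m(O) = -6 + 6*(-5) = -6 - 30 = -36)
G(l, w) = (-4 + l)/(-4 + w)
H(W, J) = 3 (H(W, J) = 5 + (4 - 6) = 5 - 2 = 3)
m(-12) - 154*H(G(-1, 1), -8) = -36 - 154*3 = -36 - 462 = -498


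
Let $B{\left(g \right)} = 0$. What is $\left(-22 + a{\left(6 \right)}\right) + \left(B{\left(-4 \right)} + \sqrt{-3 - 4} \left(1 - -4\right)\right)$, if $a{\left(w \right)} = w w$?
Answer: $14 + 5 i \sqrt{7} \approx 14.0 + 13.229 i$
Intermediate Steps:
$a{\left(w \right)} = w^{2}$
$\left(-22 + a{\left(6 \right)}\right) + \left(B{\left(-4 \right)} + \sqrt{-3 - 4} \left(1 - -4\right)\right) = \left(-22 + 6^{2}\right) + \left(0 + \sqrt{-3 - 4} \left(1 - -4\right)\right) = \left(-22 + 36\right) + \left(0 + \sqrt{-7} \left(1 + 4\right)\right) = 14 + \left(0 + i \sqrt{7} \cdot 5\right) = 14 + \left(0 + 5 i \sqrt{7}\right) = 14 + 5 i \sqrt{7}$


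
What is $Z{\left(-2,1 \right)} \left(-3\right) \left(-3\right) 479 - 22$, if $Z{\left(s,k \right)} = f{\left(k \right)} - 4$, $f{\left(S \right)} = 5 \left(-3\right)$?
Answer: $-81931$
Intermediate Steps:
$f{\left(S \right)} = -15$
$Z{\left(s,k \right)} = -19$ ($Z{\left(s,k \right)} = -15 - 4 = -19$)
$Z{\left(-2,1 \right)} \left(-3\right) \left(-3\right) 479 - 22 = \left(-19\right) \left(-3\right) \left(-3\right) 479 - 22 = 57 \left(-3\right) 479 - 22 = \left(-171\right) 479 - 22 = -81909 - 22 = -81931$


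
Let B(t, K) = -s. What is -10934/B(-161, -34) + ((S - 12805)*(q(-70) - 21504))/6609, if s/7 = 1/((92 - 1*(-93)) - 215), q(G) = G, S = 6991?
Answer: -61422168/2203 ≈ -27881.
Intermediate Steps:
s = -7/30 (s = 7/((92 - 1*(-93)) - 215) = 7/((92 + 93) - 215) = 7/(185 - 215) = 7/(-30) = 7*(-1/30) = -7/30 ≈ -0.23333)
B(t, K) = 7/30 (B(t, K) = -1*(-7/30) = 7/30)
-10934/B(-161, -34) + ((S - 12805)*(q(-70) - 21504))/6609 = -10934/7/30 + ((6991 - 12805)*(-70 - 21504))/6609 = -10934*30/7 - 5814*(-21574)*(1/6609) = -46860 + 125431236*(1/6609) = -46860 + 41810412/2203 = -61422168/2203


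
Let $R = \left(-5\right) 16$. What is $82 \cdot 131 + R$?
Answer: $10662$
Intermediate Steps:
$R = -80$
$82 \cdot 131 + R = 82 \cdot 131 - 80 = 10742 - 80 = 10662$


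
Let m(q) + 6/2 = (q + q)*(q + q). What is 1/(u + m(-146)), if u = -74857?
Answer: 1/10404 ≈ 9.6117e-5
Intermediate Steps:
m(q) = -3 + 4*q**2 (m(q) = -3 + (q + q)*(q + q) = -3 + (2*q)*(2*q) = -3 + 4*q**2)
1/(u + m(-146)) = 1/(-74857 + (-3 + 4*(-146)**2)) = 1/(-74857 + (-3 + 4*21316)) = 1/(-74857 + (-3 + 85264)) = 1/(-74857 + 85261) = 1/10404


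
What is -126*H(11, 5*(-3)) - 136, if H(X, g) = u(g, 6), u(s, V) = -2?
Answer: 116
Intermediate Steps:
H(X, g) = -2
-126*H(11, 5*(-3)) - 136 = -126*(-2) - 136 = 252 - 136 = 116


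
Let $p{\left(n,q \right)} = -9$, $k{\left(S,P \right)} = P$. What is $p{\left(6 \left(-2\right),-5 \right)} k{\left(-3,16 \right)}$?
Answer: $-144$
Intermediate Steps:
$p{\left(6 \left(-2\right),-5 \right)} k{\left(-3,16 \right)} = \left(-9\right) 16 = -144$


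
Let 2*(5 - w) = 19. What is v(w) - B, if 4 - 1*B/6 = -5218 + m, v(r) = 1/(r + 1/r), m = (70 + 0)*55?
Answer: -699738/85 ≈ -8232.2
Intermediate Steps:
w = -9/2 (w = 5 - ½*19 = 5 - 19/2 = -9/2 ≈ -4.5000)
m = 3850 (m = 70*55 = 3850)
B = 8232 (B = 24 - 6*(-5218 + 3850) = 24 - 6*(-1368) = 24 + 8208 = 8232)
v(w) - B = -9/(2*(1 + (-9/2)²)) - 1*8232 = -9/(2*(1 + 81/4)) - 8232 = -9/(2*85/4) - 8232 = -9/2*4/85 - 8232 = -18/85 - 8232 = -699738/85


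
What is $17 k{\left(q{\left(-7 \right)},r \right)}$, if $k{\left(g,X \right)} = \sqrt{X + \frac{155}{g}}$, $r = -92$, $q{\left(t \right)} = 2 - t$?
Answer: $\frac{17 i \sqrt{673}}{3} \approx 147.01 i$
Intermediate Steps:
$17 k{\left(q{\left(-7 \right)},r \right)} = 17 \sqrt{-92 + \frac{155}{2 - -7}} = 17 \sqrt{-92 + \frac{155}{2 + 7}} = 17 \sqrt{-92 + \frac{155}{9}} = 17 \sqrt{- \frac{673}{9}} = 17 \frac{i \sqrt{673}}{3} = \frac{17 i \sqrt{673}}{3}$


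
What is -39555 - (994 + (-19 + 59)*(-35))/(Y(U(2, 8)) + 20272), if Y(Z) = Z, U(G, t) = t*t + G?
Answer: -402234592/10169 ≈ -39555.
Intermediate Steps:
U(G, t) = G + t² (U(G, t) = t² + G = G + t²)
-39555 - (994 + (-19 + 59)*(-35))/(Y(U(2, 8)) + 20272) = -39555 - (994 + (-19 + 59)*(-35))/((2 + 8²) + 20272) = -39555 - (994 + 40*(-35))/((2 + 64) + 20272) = -39555 - (994 - 1400)/(66 + 20272) = -39555 - (-406)/20338 = -39555 - 1*(-203/10169) = -39555 + 203/10169 = -402234592/10169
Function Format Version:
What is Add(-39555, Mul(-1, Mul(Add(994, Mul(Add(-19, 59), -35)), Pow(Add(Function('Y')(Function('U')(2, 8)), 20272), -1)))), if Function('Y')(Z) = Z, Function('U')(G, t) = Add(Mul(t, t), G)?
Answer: Rational(-402234592, 10169) ≈ -39555.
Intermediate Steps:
Function('U')(G, t) = Add(G, Pow(t, 2)) (Function('U')(G, t) = Add(Pow(t, 2), G) = Add(G, Pow(t, 2)))
Add(-39555, Mul(-1, Mul(Add(994, Mul(Add(-19, 59), -35)), Pow(Add(Function('Y')(Function('U')(2, 8)), 20272), -1)))) = Add(-39555, Mul(-1, Mul(Add(994, Mul(Add(-19, 59), -35)), Pow(Add(Add(2, Pow(8, 2)), 20272), -1)))) = Add(-39555, Mul(-1, Mul(Add(994, Mul(40, -35)), Pow(Add(Add(2, 64), 20272), -1)))) = Add(-39555, Mul(-1, Mul(Add(994, -1400), Pow(Add(66, 20272), -1)))) = Add(-39555, Mul(-1, Mul(-406, Pow(20338, -1)))) = Add(-39555, Mul(-1, Mul(-406, Rational(1, 20338)))) = Add(-39555, Mul(-1, Rational(-203, 10169))) = Add(-39555, Rational(203, 10169)) = Rational(-402234592, 10169)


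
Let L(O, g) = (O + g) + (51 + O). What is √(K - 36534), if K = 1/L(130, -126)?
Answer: I*√1250375965/185 ≈ 191.14*I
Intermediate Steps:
L(O, g) = 51 + g + 2*O
K = 1/185 (K = 1/(51 - 126 + 2*130) = 1/(51 - 126 + 260) = 1/185 ≈ 0.0054054)
√(K - 36534) = √(1/185 - 36534) = √(-6758789/185) = I*√1250375965/185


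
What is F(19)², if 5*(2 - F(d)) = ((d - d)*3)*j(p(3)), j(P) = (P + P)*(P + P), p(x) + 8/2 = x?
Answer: 4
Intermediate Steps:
p(x) = -4 + x
j(P) = 4*P² (j(P) = (2*P)*(2*P) = 4*P²)
F(d) = 2 (F(d) = 2 - (d - d)*3*4*(-4 + 3)²/5 = 2 - 0*3*4*(-1)²/5 = 2 - 0*4*1 = 2 - 0*4 = 2 - ⅕*0 = 2 + 0 = 2)
F(19)² = 2² = 4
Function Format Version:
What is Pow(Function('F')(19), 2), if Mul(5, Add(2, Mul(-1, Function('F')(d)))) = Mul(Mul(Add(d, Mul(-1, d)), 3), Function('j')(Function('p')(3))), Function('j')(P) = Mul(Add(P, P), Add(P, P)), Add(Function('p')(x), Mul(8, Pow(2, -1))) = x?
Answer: 4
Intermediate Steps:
Function('p')(x) = Add(-4, x)
Function('j')(P) = Mul(4, Pow(P, 2)) (Function('j')(P) = Mul(Mul(2, P), Mul(2, P)) = Mul(4, Pow(P, 2)))
Function('F')(d) = 2 (Function('F')(d) = Add(2, Mul(Rational(-1, 5), Mul(Mul(Add(d, Mul(-1, d)), 3), Mul(4, Pow(Add(-4, 3), 2))))) = Add(2, Mul(Rational(-1, 5), Mul(Mul(0, 3), Mul(4, Pow(-1, 2))))) = Add(2, Mul(Rational(-1, 5), Mul(0, Mul(4, 1)))) = Add(2, Mul(Rational(-1, 5), Mul(0, 4))) = Add(2, Mul(Rational(-1, 5), 0)) = Add(2, 0) = 2)
Pow(Function('F')(19), 2) = Pow(2, 2) = 4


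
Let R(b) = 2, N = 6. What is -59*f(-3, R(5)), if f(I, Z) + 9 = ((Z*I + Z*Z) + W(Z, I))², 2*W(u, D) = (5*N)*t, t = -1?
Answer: -16520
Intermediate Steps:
W(u, D) = -15 (W(u, D) = ((5*6)*(-1))/2 = (30*(-1))/2 = (½)*(-30) = -15)
f(I, Z) = -9 + (-15 + Z² + I*Z)² (f(I, Z) = -9 + ((Z*I + Z*Z) - 15)² = -9 + ((I*Z + Z²) - 15)² = -9 + ((Z² + I*Z) - 15)² = -9 + (-15 + Z² + I*Z)²)
-59*f(-3, R(5)) = -59*(-9 + (-15 + 2² - 3*2)²) = -59*(-9 + (-15 + 4 - 6)²) = -59*(-9 + (-17)²) = -59*(-9 + 289) = -59*280 = -16520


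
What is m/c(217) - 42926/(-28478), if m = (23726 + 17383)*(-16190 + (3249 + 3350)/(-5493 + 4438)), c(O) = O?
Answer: -1428845311000942/465686495 ≈ -3.0683e+6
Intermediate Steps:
m = -702431497341/1055 (m = 41109*(-16190 + 6599/(-1055)) = 41109*(-16190 + 6599*(-1/1055)) = 41109*(-16190 - 6599/1055) = 41109*(-17087049/1055) = -702431497341/1055 ≈ -6.6581e+8)
m/c(217) - 42926/(-28478) = -702431497341/1055/217 - 42926/(-28478) = -702431497341/1055*1/217 - 42926*(-1/28478) = -100347356763/32705 + 21463/14239 = -1428845311000942/465686495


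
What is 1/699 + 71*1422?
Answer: 70572439/699 ≈ 1.0096e+5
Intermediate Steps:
1/699 + 71*1422 = 1/699 + 100962 = 70572439/699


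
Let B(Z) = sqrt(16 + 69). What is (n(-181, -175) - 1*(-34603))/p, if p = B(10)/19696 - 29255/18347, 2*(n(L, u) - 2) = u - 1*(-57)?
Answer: -1438629623873596539392/66402775796387127 - 229037147492760544*sqrt(85)/332013878981935635 ≈ -21672.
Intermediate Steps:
n(L, u) = 61/2 + u/2 (n(L, u) = 2 + (u - 1*(-57))/2 = 2 + (u + 57)/2 = 2 + (57 + u)/2 = 2 + (57/2 + u/2) = 61/2 + u/2)
B(Z) = sqrt(85)
p = -29255/18347 + sqrt(85)/19696 (p = sqrt(85)/19696 - 29255/18347 = -29255/18347 + sqrt(85)/19696 ≈ -1.5941)
(n(-181, -175) - 1*(-34603))/p = ((61/2 + (1/2)*(-175)) - 1*(-34603))/(-29255/18347 + sqrt(85)/19696) = ((61/2 - 175/2) + 34603)/(-29255/18347 + sqrt(85)/19696) = (-57 + 34603)/(-29255/18347 + sqrt(85)/19696) = 34546/(-29255/18347 + sqrt(85)/19696)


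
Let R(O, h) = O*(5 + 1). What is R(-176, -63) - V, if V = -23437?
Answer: 22381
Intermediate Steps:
R(O, h) = 6*O (R(O, h) = O*6 = 6*O)
R(-176, -63) - V = 6*(-176) - 1*(-23437) = -1056 + 23437 = 22381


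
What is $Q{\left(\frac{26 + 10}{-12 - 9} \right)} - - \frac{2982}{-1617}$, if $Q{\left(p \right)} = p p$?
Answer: $\frac{590}{539} \approx 1.0946$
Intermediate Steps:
$Q{\left(p \right)} = p^{2}$
$Q{\left(\frac{26 + 10}{-12 - 9} \right)} - - \frac{2982}{-1617} = \left(\frac{26 + 10}{-12 - 9}\right)^{2} - - \frac{2982}{-1617} = \left(\frac{36}{-21}\right)^{2} - \left(-2982\right) \left(- \frac{1}{1617}\right) = \left(36 \left(- \frac{1}{21}\right)\right)^{2} - \frac{142}{77} = \left(- \frac{12}{7}\right)^{2} - \frac{142}{77} = \frac{144}{49} - \frac{142}{77} = \frac{590}{539}$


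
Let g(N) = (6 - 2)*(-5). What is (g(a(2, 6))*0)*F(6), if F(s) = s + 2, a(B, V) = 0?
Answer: 0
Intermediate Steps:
g(N) = -20 (g(N) = 4*(-5) = -20)
F(s) = 2 + s
(g(a(2, 6))*0)*F(6) = (-20*0)*(2 + 6) = 0*8 = 0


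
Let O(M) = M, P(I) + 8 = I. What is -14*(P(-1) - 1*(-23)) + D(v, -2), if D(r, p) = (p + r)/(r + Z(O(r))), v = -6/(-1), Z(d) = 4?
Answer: -978/5 ≈ -195.60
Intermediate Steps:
P(I) = -8 + I
v = 6 (v = -6*(-1) = 6)
D(r, p) = (p + r)/(4 + r) (D(r, p) = (p + r)/(r + 4) = (p + r)/(4 + r))
-14*(P(-1) - 1*(-23)) + D(v, -2) = -14*((-8 - 1) - 1*(-23)) + (-2 + 6)/(4 + 6) = -14*(-9 + 23) + 4/10 = -14*14 + (⅒)*4 = -196 + ⅖ = -978/5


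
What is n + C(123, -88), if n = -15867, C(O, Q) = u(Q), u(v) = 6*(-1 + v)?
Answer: -16401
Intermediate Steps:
u(v) = -6 + 6*v
C(O, Q) = -6 + 6*Q
n + C(123, -88) = -15867 + (-6 + 6*(-88)) = -15867 + (-6 - 528) = -15867 - 534 = -16401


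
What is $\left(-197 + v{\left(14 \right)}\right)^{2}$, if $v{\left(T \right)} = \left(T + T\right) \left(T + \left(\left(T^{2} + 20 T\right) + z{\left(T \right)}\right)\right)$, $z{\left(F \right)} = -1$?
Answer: $182115025$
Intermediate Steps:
$v{\left(T \right)} = 2 T \left(-1 + T^{2} + 21 T\right)$ ($v{\left(T \right)} = \left(T + T\right) \left(T - \left(1 - T^{2} - 20 T\right)\right) = 2 T \left(T + \left(-1 + T^{2} + 20 T\right)\right) = 2 T \left(-1 + T^{2} + 21 T\right)$)
$\left(-197 + v{\left(14 \right)}\right)^{2} = \left(-197 + 2 \cdot 14 \left(-1 + 14^{2} + 21 \cdot 14\right)\right)^{2} = \left(-197 + 2 \cdot 14 \left(-1 + 196 + 294\right)\right)^{2} = \left(-197 + 2 \cdot 14 \cdot 489\right)^{2} = \left(-197 + 13692\right)^{2} = 13495^{2} = 182115025$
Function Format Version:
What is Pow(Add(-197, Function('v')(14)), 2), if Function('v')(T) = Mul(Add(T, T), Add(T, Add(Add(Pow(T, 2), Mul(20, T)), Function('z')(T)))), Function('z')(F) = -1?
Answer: 182115025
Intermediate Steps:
Function('v')(T) = Mul(2, T, Add(-1, Pow(T, 2), Mul(21, T))) (Function('v')(T) = Mul(Add(T, T), Add(T, Add(Add(Pow(T, 2), Mul(20, T)), -1))) = Mul(Mul(2, T), Add(T, Add(-1, Pow(T, 2), Mul(20, T)))) = Mul(Mul(2, T), Add(-1, Pow(T, 2), Mul(21, T))) = Mul(2, T, Add(-1, Pow(T, 2), Mul(21, T))))
Pow(Add(-197, Function('v')(14)), 2) = Pow(Add(-197, Mul(2, 14, Add(-1, Pow(14, 2), Mul(21, 14)))), 2) = Pow(Add(-197, Mul(2, 14, Add(-1, 196, 294))), 2) = Pow(Add(-197, Mul(2, 14, 489)), 2) = Pow(Add(-197, 13692), 2) = Pow(13495, 2) = 182115025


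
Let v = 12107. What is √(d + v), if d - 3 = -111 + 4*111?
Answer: √12443 ≈ 111.55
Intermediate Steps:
d = 336 (d = 3 + (-111 + 4*111) = 3 + (-111 + 444) = 3 + 333 = 336)
√(d + v) = √(336 + 12107) = √12443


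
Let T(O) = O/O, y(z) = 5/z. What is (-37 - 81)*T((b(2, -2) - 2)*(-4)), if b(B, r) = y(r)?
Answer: -118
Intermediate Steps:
b(B, r) = 5/r
T(O) = 1
(-37 - 81)*T((b(2, -2) - 2)*(-4)) = (-37 - 81)*1 = -118*1 = -118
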